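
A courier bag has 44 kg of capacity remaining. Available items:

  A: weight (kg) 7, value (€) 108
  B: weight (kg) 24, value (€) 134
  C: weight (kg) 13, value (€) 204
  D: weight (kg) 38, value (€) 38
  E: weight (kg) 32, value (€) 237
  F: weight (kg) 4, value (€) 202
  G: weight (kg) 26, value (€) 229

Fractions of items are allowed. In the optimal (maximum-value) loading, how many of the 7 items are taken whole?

Sort by value per unit weight and fill in that order.
Order: F (202/4=50.50) > C (204/13=15.69) > A (108/7=15.43) > G (229/26=8.81) > E (237/32=7.41) > B (134/24=5.58) > D (38/38=1.00)
Fill: take F (4 @ 202) → take C (13 @ 204) → take A (7 @ 108) → take 20/26 of G → 176.15; 44/44 used.
3 item(s) taken whole; one partial (take 20/26 of G).

3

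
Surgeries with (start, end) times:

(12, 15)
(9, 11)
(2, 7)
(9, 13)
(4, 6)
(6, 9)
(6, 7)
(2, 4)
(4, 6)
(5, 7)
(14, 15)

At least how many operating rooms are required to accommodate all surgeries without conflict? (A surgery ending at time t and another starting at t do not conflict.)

starts: [2, 2, 4, 4, 5, 6, 6, 9, 9, 12, 14]
ends:   [4, 6, 6, 7, 7, 7, 9, 11, 13, 15, 15]
s2→1 s2→2 e4→1 s4→2 s4→3 s5→4  — peak 4.

4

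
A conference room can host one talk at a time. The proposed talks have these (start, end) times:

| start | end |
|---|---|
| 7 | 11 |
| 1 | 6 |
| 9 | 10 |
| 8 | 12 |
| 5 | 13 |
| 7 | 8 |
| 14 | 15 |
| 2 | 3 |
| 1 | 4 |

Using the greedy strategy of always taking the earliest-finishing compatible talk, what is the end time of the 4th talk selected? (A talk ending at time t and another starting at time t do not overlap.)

By end time: (2,3), (1,4), (1,6), (7,8), (9,10), (7,11), (8,12), (5,13), (14,15).
Pick (2,3); next start ≥ 3 → (7,8); next start ≥ 8 → (9,10); next start ≥ 10 → (14,15).
Selected: (2,3) (7,8) (9,10) (14,15)

15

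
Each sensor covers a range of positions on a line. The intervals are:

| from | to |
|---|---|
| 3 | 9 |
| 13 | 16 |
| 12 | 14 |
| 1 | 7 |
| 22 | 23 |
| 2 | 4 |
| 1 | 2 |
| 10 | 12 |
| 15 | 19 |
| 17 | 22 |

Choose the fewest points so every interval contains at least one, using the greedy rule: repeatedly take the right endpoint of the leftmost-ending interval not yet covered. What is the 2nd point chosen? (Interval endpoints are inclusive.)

9

Process intervals by earliest right end; each time one isn't hit yet, stab at its right endpoint.
Sorted: [1,2] [2,4] [1,7] [3,9] [10,12] [12,14] [13,16] [15,19] [17,22] [22,23]
{[1,2],[2,4],[1,7]} hit by 2; {[3,9]} hit by 9; {[10,12],[12,14]} hit by 12; {[13,16],[15,19]} hit by 16; {[17,22],[22,23]} hit by 22.
Points: 2, 9, 12, 16, 22 (5 total).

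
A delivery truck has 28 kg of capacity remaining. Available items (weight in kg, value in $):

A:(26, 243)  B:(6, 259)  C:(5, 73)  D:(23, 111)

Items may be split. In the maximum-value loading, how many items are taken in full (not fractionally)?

2

Ratios (sorted): B 43.17, C 14.60, A 9.35, D 4.83
take B (6 @ 259); take C (5 @ 73); take 17/26 of A → 158.88. Capacity used 28/28.
2 item(s) taken whole; one partial (take 17/26 of A).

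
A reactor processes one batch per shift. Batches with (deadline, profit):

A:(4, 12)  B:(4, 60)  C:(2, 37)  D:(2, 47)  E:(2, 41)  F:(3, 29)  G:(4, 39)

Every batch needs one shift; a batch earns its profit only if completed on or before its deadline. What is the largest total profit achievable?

187

Profit order: B=60 D=47 E=41 G=39 C=37 F=29 A=12
Assign: B→slot 4, D→slot 2, E→slot 1, G→slot 3, C skipped, F skipped, A skipped.
Slots: [1:E] [2:D] [3:G] [4:B]
Profit = 41 + 47 + 39 + 60 = 187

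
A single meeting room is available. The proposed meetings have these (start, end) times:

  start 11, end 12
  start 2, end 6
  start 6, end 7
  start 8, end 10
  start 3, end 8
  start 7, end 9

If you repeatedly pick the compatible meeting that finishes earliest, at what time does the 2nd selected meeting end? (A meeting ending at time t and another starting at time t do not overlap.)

7

By end time: (2,6), (6,7), (3,8), (7,9), (8,10), (11,12).
Pick (2,6); next start ≥ 6 → (6,7); next start ≥ 7 → (7,9); next start ≥ 9 → (11,12).
Selected: (2,6) (6,7) (7,9) (11,12)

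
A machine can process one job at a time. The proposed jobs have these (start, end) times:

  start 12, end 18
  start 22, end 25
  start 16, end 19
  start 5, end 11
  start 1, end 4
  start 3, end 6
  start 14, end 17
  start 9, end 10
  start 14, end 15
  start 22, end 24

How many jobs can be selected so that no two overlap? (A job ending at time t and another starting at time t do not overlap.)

Sorted by end: (1,4)  (3,6)  (9,10)  (5,11)  (14,15)  (14,17)  (12,18)  (16,19)  (22,24)  (22,25)
take (1,4); take (9,10); take (14,15); skip (12,18); take (16,19); take (22,24); skip (22,25).
Selected 5 jobs.

5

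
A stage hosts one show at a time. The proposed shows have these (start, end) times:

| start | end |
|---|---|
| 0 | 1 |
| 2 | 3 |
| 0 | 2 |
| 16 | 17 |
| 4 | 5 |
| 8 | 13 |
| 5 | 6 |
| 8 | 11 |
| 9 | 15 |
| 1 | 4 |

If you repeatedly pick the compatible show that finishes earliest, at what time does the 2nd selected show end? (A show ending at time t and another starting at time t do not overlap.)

3

Sorted by end: (0,1)  (0,2)  (2,3)  (1,4)  (4,5)  (5,6)  (8,11)  (8,13)  (9,15)  (16,17)
take (0,1); take (2,3); take (4,5); take (5,6); take (8,11); skip (8,13); take (16,17).
Selected: (0,1) (2,3) (4,5) (5,6) (8,11) (16,17)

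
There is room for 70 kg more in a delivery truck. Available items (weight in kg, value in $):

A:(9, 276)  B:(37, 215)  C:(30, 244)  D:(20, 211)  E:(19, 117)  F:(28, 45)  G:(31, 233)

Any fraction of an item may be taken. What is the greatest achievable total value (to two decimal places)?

813.68

Ratios (sorted): A 30.67, D 10.55, C 8.13, G 7.52, E 6.16, B 5.81, F 1.61
take A (9 @ 276); take D (20 @ 211); take C (30 @ 244); take 11/31 of G → 82.68. Capacity used 70/70.
Total value = 813.68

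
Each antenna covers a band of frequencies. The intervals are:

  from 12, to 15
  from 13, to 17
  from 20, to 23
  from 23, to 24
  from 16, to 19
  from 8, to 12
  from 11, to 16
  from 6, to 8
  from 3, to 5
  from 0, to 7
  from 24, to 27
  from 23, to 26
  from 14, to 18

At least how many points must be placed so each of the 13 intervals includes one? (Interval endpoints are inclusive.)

6

Sort by right endpoint; whenever an interval is uncovered, place a point at its right end.
By right end: [3,5]  [0,7]  [6,8]  [8,12]  [12,15]  [11,16]  [13,17]  [14,18]  [16,19]  [20,23]  [23,24]  [23,26]  [24,27]
[3,5] uncovered → point at 5; [6,8] uncovered → point at 8; [12,15] uncovered → point at 15; [16,19] uncovered → point at 19; [20,23] uncovered → point at 23; [24,27] uncovered → point at 27.
Points: 5, 8, 15, 19, 23, 27 (6 total).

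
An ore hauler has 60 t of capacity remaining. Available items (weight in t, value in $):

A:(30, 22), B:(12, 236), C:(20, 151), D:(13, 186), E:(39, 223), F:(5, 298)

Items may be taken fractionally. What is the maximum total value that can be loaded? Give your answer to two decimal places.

Greedy by value/weight ratio, highest first.
Order: F (298/5=59.60) > B (236/12=19.67) > D (186/13=14.31) > C (151/20=7.55) > E (223/39=5.72) > A (22/30=0.73)
Fill: take F (5 @ 298) → take B (12 @ 236) → take D (13 @ 186) → take C (20 @ 151) → take 10/39 of E → 57.18; 60/60 used.
Total value = 928.18

928.18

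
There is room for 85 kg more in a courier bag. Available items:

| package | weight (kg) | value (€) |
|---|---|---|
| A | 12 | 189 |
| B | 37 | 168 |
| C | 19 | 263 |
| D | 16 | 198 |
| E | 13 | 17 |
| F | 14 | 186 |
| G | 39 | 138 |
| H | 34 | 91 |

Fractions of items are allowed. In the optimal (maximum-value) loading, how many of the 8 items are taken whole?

Order: A (189/12=15.75) > C (263/19=13.84) > F (186/14=13.29) > D (198/16=12.38) > B (168/37=4.54) > G (138/39=3.54) > H (91/34=2.68) > E (17/13=1.31)
Fill: take A (12 @ 189) → take C (19 @ 263) → take F (14 @ 186) → take D (16 @ 198) → take 24/37 of B → 108.97; 85/85 used.
4 item(s) taken whole; one partial (take 24/37 of B).

4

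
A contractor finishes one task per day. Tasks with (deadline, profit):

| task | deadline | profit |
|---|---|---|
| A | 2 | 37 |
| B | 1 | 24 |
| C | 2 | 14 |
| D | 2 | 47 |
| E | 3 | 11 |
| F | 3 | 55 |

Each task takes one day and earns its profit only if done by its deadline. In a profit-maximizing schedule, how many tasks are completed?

3

By profit: F(d3,55), D(d2,47), A(d2,37), B(d1,24), C(d2,14), E(d3,11)
F→slot 3; D→slot 2; A→slot 1; B skipped; C skipped; E skipped.
3 of 6 scheduled.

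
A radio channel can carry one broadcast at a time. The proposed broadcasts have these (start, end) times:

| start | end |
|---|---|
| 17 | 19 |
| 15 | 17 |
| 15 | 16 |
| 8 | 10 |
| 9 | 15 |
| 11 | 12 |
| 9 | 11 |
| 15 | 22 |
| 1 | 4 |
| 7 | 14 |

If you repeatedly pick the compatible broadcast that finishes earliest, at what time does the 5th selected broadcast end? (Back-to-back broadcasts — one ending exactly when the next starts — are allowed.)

Sort by end time and greedily take each interval whose start is ≥ the last chosen end.
Sorted by end: (1,4)  (8,10)  (9,11)  (11,12)  (7,14)  (9,15)  (15,16)  (15,17)  (17,19)  (15,22)
take (1,4); take (8,10); take (11,12); take (15,16); take (17,19).
Selected: (1,4) (8,10) (11,12) (15,16) (17,19)

19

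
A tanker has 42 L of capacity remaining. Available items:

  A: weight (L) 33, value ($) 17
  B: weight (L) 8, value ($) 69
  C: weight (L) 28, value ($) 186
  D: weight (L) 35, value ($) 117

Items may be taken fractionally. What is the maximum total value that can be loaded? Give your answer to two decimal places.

275.06

Order: B (69/8=8.62) > C (186/28=6.64) > D (117/35=3.34) > A (17/33=0.52)
Fill: take B (8 @ 69) → take C (28 @ 186) → take 6/35 of D → 20.06; 42/42 used.
Total value = 275.06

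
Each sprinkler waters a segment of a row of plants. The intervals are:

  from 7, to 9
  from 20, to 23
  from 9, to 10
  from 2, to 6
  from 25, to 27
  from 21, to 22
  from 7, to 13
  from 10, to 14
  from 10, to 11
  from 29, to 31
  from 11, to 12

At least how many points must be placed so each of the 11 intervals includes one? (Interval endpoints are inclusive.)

Sorted: [2,6] [7,9] [9,10] [10,11] [11,12] [7,13] [10,14] [21,22] [20,23] [25,27] [29,31]
{[2,6]} hit by 6; {[7,9],[9,10]} hit by 9; {[10,11],[11,12],[7,13],[10,14]} hit by 11; {[21,22],[20,23]} hit by 22; {[25,27]} hit by 27; {[29,31]} hit by 31.
Points: 6, 9, 11, 22, 27, 31 (6 total).

6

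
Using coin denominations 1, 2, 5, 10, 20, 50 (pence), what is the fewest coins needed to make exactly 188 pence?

8

Greedy: take as many of the largest coin as possible, then repeat with the remainder.
188 = 3×50 + 1×20 + 1×10 + 1×5 + 1×2 + 1×1
Total coins = 3 + 1 + 1 + 1 + 1 + 1 = 8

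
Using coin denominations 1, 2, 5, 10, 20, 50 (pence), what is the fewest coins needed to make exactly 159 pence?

6

159 = 3×50 + 1×5 + 2×2
Total coins = 3 + 1 + 2 = 6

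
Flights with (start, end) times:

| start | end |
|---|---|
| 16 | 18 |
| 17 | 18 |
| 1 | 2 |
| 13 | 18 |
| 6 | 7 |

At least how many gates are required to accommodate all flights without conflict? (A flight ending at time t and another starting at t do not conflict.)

Count concurrent intervals with a sweep; the peak is the room count.
starts: [1, 6, 13, 16, 17]
ends:   [2, 7, 18, 18, 18]
s1→1 e2→0 s6→1 e7→0 s13→1 s16→2 s17→3  — peak 3.

3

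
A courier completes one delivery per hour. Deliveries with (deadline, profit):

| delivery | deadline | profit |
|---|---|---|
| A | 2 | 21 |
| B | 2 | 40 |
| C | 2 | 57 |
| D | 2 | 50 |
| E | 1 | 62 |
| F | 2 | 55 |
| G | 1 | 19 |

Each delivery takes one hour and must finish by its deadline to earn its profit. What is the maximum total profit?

119

Profit order: E=62 C=57 F=55 D=50 B=40 A=21 G=19
Assign: E→slot 1, C→slot 2, F skipped, D skipped, B skipped, A skipped, G skipped.
Slots: [1:E] [2:C]
Profit = 62 + 57 = 119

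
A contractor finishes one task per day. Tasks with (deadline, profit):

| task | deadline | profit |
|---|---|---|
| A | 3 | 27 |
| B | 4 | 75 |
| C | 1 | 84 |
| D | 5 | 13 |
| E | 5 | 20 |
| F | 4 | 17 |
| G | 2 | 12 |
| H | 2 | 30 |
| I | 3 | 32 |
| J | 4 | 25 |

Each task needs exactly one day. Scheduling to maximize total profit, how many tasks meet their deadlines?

5

Sort by profit descending; place each in the latest free slot ≤ its deadline.
Profit order: C=84 B=75 I=32 H=30 A=27 J=25 E=20 F=17 D=13 G=12
Assign: C→slot 1, B→slot 4, I→slot 3, H→slot 2, A skipped, J skipped, E→slot 5, F skipped, D skipped, G skipped.
Slots: [1:C] [2:H] [3:I] [4:B] [5:E]
5 of 10 scheduled.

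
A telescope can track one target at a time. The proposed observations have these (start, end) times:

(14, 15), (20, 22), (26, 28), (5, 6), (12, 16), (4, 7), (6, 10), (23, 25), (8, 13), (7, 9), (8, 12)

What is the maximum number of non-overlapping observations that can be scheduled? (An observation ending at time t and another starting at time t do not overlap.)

Sorted by end: (5,6)  (4,7)  (7,9)  (6,10)  (8,12)  (8,13)  (14,15)  (12,16)  (20,22)  (23,25)  (26,28)
take (5,6); take (7,9); skip (8,12); skip (8,13); take (14,15); take (20,22); take (23,25); take (26,28).
Selected 6 observations.

6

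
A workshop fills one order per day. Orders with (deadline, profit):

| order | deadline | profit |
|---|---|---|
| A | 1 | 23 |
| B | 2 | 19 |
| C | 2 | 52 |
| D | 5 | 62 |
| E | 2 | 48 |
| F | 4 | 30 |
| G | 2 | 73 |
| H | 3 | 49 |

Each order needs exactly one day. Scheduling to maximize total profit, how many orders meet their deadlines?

Sort by profit descending; place each in the latest free slot ≤ its deadline.
By profit: G(d2,73), D(d5,62), C(d2,52), H(d3,49), E(d2,48), F(d4,30), A(d1,23), B(d2,19)
G→slot 2; D→slot 5; C→slot 1; H→slot 3; E skipped; F→slot 4; A skipped; B skipped.
5 of 8 scheduled.

5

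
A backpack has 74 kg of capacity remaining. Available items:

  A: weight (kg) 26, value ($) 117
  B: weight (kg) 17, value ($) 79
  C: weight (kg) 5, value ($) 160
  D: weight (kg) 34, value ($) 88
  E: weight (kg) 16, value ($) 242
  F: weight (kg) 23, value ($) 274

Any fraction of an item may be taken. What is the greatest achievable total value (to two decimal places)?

813.50

Order: C (160/5=32.00) > E (242/16=15.12) > F (274/23=11.91) > B (79/17=4.65) > A (117/26=4.50) > D (88/34=2.59)
Fill: take C (5 @ 160) → take E (16 @ 242) → take F (23 @ 274) → take B (17 @ 79) → take 13/26 of A → 58.50; 74/74 used.
Total value = 813.50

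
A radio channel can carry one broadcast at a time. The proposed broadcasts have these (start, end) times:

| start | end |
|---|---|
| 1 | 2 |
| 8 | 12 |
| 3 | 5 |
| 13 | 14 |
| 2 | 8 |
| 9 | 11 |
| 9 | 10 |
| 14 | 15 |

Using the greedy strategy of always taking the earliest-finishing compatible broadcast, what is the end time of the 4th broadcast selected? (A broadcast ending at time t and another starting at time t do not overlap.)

Sorted by end: (1,2)  (3,5)  (2,8)  (9,10)  (9,11)  (8,12)  (13,14)  (14,15)
take (1,2); take (3,5); skip (2,8); take (9,10); take (13,14); take (14,15).
Selected: (1,2) (3,5) (9,10) (13,14) (14,15)

14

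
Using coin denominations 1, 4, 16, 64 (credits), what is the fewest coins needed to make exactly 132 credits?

3

Use the largest denomination that fits, subtract, and repeat.
132 = 2×64 + 1×4
Total coins = 2 + 1 = 3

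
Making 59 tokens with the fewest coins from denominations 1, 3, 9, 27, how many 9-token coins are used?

0

59 − 2×27→5 − 1×3→2 − 2×1→0
Count of 9: 0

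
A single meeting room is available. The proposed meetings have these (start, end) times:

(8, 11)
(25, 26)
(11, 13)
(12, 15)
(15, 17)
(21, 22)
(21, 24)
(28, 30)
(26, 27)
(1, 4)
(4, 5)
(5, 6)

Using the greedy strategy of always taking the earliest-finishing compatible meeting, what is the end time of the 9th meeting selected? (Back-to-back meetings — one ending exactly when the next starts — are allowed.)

Greedy by earliest finish: after sorting by end time, pick each interval compatible with the last pick.
Sorted by end: (1,4)  (4,5)  (5,6)  (8,11)  (11,13)  (12,15)  (15,17)  (21,22)  (21,24)  (25,26)  (26,27)  (28,30)
take (1,4); take (4,5); take (5,6); take (8,11); take (11,13); skip (12,15); take (15,17); take (21,22); take (25,26); take (26,27); take (28,30).
Selected: (1,4) (4,5) (5,6) (8,11) (11,13) (15,17) (21,22) (25,26) (26,27) (28,30)

27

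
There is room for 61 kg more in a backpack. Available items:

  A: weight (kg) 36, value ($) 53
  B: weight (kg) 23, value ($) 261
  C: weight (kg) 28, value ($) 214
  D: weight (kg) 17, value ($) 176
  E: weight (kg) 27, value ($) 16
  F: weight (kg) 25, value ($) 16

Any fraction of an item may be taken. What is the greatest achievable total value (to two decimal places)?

Order: B (261/23=11.35) > D (176/17=10.35) > C (214/28=7.64) > A (53/36=1.47) > F (16/25=0.64) > E (16/27=0.59)
Fill: take B (23 @ 261) → take D (17 @ 176) → take 21/28 of C → 160.50; 61/61 used.
Total value = 597.50

597.50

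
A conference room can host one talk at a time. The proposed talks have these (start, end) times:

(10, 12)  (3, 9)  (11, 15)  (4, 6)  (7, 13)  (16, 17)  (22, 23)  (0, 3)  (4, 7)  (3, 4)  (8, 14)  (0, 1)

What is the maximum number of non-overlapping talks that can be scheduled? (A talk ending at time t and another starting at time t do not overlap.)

6

Sort by end time and greedily take each interval whose start is ≥ the last chosen end.
By end time: (0,1), (0,3), (3,4), (4,6), (4,7), (3,9), (10,12), (7,13), (8,14), (11,15), (16,17), (22,23).
Pick (0,1); next start ≥ 1 → (3,4); next start ≥ 4 → (4,6); next start ≥ 6 → (10,12); next start ≥ 12 → (16,17); next start ≥ 17 → (22,23).
Selected 6 talks.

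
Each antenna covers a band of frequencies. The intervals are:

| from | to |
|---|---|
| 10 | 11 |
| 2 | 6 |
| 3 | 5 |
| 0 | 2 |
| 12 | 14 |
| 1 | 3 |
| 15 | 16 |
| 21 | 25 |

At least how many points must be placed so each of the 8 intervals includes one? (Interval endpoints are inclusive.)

6

Process intervals by earliest right end; each time one isn't hit yet, stab at its right endpoint.
Sorted: [0,2] [1,3] [3,5] [2,6] [10,11] [12,14] [15,16] [21,25]
{[0,2],[1,3]} hit by 2; {[3,5],[2,6]} hit by 5; {[10,11]} hit by 11; {[12,14]} hit by 14; {[15,16]} hit by 16; {[21,25]} hit by 25.
Points: 2, 5, 11, 14, 16, 25 (6 total).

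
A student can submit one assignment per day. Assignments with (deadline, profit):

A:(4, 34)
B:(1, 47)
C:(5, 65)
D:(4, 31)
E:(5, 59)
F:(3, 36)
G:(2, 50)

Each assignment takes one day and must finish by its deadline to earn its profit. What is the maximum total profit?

257

Take jobs in profit order; each goes to the latest open slot no later than its deadline.
Profit order: C=65 E=59 G=50 B=47 F=36 A=34 D=31
Assign: C→slot 5, E→slot 4, G→slot 2, B→slot 1, F→slot 3, A skipped, D skipped.
Slots: [1:B] [2:G] [3:F] [4:E] [5:C]
Profit = 47 + 50 + 36 + 59 + 65 = 257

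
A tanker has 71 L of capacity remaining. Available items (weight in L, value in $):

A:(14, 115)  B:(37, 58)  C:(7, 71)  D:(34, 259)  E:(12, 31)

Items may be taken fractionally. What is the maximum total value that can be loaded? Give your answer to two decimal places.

482.27

Greedy by value/weight ratio, highest first.
Order: C (71/7=10.14) > A (115/14=8.21) > D (259/34=7.62) > E (31/12=2.58) > B (58/37=1.57)
Fill: take C (7 @ 71) → take A (14 @ 115) → take D (34 @ 259) → take E (12 @ 31) → take 4/37 of B → 6.27; 71/71 used.
Total value = 482.27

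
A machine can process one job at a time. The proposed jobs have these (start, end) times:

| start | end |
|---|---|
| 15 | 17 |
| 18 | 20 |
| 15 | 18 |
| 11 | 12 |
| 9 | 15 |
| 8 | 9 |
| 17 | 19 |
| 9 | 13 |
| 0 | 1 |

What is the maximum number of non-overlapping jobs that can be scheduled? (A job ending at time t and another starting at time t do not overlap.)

Order by finish time; keep every interval that doesn't clash with the previous kept one.
Sorted by end: (0,1)  (8,9)  (11,12)  (9,13)  (9,15)  (15,17)  (15,18)  (17,19)  (18,20)
take (0,1); take (8,9); take (11,12); skip (9,15); take (15,17); skip (15,18); take (17,19).
Selected 5 jobs.

5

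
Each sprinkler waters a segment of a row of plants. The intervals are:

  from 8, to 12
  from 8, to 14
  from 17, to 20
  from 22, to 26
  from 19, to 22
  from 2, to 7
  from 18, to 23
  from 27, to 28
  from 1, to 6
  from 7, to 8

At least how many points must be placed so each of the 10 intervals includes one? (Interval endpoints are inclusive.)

Sort by right endpoint; whenever an interval is uncovered, place a point at its right end.
Sorted: [1,6] [2,7] [7,8] [8,12] [8,14] [17,20] [19,22] [18,23] [22,26] [27,28]
{[1,6],[2,7]} hit by 6; {[7,8],[8,12],[8,14]} hit by 8; {[17,20],[19,22],[18,23]} hit by 20; {[22,26]} hit by 26; {[27,28]} hit by 28.
Points: 6, 8, 20, 26, 28 (5 total).

5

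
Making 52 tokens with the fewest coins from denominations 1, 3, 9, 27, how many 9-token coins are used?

52 = 1×27 + 2×9 + 2×3 + 1×1
Count of 9: 2

2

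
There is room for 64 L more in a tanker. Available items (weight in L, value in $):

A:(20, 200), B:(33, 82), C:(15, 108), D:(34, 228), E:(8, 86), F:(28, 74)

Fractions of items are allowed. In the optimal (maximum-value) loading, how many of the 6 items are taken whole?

3

Ratios (sorted): E 10.75, A 10.00, C 7.20, D 6.71, F 2.64, B 2.48
take E (8 @ 86); take A (20 @ 200); take C (15 @ 108); take 21/34 of D → 140.82. Capacity used 64/64.
3 item(s) taken whole; one partial (take 21/34 of D).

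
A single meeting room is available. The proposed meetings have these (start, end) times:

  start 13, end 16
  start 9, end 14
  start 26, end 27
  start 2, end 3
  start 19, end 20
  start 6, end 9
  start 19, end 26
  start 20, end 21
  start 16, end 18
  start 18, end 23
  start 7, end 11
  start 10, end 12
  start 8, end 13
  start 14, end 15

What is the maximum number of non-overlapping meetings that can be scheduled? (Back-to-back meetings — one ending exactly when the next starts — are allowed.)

8

By end time: (2,3), (6,9), (7,11), (10,12), (8,13), (9,14), (14,15), (13,16), (16,18), (19,20), (20,21), (18,23), (19,26), (26,27).
Pick (2,3); next start ≥ 3 → (6,9); next start ≥ 9 → (10,12); next start ≥ 12 → (14,15); next start ≥ 15 → (16,18); next start ≥ 18 → (19,20); next start ≥ 20 → (20,21); next start ≥ 21 → (26,27).
Selected 8 meetings.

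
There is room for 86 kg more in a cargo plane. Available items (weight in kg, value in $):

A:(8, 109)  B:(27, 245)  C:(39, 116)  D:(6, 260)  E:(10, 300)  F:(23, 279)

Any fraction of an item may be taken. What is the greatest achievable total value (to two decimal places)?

Order: D (260/6=43.33) > E (300/10=30.00) > A (109/8=13.62) > F (279/23=12.13) > B (245/27=9.07) > C (116/39=2.97)
Fill: take D (6 @ 260) → take E (10 @ 300) → take A (8 @ 109) → take F (23 @ 279) → take B (27 @ 245) → take 12/39 of C → 35.69; 86/86 used.
Total value = 1228.69

1228.69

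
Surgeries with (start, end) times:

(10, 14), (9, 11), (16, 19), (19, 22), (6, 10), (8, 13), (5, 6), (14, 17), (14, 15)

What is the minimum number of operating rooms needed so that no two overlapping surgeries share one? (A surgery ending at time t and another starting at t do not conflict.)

Count concurrent intervals with a sweep; the peak is the room count.
starts: [5, 6, 8, 9, 10, 14, 14, 16, 19]
ends:   [6, 10, 11, 13, 14, 15, 17, 19, 22]
s5→1 e6→0 s6→1 s8→2 s9→3  — peak 3.

3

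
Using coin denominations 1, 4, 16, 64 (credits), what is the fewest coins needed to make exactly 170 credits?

8

170 = 2×64 + 2×16 + 2×4 + 2×1
Total coins = 2 + 2 + 2 + 2 = 8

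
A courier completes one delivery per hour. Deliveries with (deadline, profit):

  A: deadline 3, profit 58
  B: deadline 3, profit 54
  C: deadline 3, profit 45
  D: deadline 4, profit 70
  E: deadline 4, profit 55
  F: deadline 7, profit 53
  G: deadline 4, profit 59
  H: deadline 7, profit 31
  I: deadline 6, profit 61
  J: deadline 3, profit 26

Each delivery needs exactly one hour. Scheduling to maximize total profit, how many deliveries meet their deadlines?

7

Sort by profit descending; place each in the latest free slot ≤ its deadline.
Profit order: D=70 I=61 G=59 A=58 E=55 B=54 F=53 C=45 H=31 J=26
Assign: D→slot 4, I→slot 6, G→slot 3, A→slot 2, E→slot 1, B skipped, F→slot 7, C skipped, H→slot 5, J skipped.
Slots: [1:E] [2:A] [3:G] [4:D] [5:H] [6:I] [7:F]
7 of 10 scheduled.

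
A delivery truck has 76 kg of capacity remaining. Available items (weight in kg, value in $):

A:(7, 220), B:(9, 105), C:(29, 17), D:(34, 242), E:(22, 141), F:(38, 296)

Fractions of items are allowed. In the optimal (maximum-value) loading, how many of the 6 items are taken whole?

3

Greedy by value/weight ratio, highest first.
Ratios (sorted): A 31.43, B 11.67, F 7.79, D 7.12, E 6.41, C 0.59
take A (7 @ 220); take B (9 @ 105); take F (38 @ 296); take 22/34 of D → 156.59. Capacity used 76/76.
3 item(s) taken whole; one partial (take 22/34 of D).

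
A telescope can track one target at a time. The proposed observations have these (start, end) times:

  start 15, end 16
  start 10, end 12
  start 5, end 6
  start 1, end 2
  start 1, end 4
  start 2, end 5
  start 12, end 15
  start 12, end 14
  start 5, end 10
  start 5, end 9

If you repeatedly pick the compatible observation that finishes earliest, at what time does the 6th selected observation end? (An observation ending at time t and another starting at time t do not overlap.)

16

By end time: (1,2), (1,4), (2,5), (5,6), (5,9), (5,10), (10,12), (12,14), (12,15), (15,16).
Pick (1,2); next start ≥ 2 → (2,5); next start ≥ 5 → (5,6); next start ≥ 6 → (10,12); next start ≥ 12 → (12,14); next start ≥ 14 → (15,16).
Selected: (1,2) (2,5) (5,6) (10,12) (12,14) (15,16)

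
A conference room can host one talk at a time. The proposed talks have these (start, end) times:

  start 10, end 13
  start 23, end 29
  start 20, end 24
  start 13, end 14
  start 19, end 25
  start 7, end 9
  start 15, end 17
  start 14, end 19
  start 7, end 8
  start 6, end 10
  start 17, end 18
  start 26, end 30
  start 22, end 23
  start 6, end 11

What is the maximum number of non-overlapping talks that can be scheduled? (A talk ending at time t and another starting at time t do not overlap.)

Greedy by earliest finish: after sorting by end time, pick each interval compatible with the last pick.
By end time: (7,8), (7,9), (6,10), (6,11), (10,13), (13,14), (15,17), (17,18), (14,19), (22,23), (20,24), (19,25), (23,29), (26,30).
Pick (7,8); next start ≥ 8 → (10,13); next start ≥ 13 → (13,14); next start ≥ 14 → (15,17); next start ≥ 17 → (17,18); next start ≥ 18 → (22,23); next start ≥ 23 → (23,29).
Selected 7 talks.

7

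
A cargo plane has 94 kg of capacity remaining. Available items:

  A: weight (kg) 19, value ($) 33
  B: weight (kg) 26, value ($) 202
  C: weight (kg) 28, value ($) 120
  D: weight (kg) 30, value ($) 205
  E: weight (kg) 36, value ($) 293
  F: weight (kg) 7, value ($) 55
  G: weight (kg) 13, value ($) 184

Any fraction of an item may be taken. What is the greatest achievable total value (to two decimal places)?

816.00

Order: G (184/13=14.15) > E (293/36=8.14) > F (55/7=7.86) > B (202/26=7.77) > D (205/30=6.83) > C (120/28=4.29) > A (33/19=1.74)
Fill: take G (13 @ 184) → take E (36 @ 293) → take F (7 @ 55) → take B (26 @ 202) → take 12/30 of D → 82.00; 94/94 used.
Total value = 816.00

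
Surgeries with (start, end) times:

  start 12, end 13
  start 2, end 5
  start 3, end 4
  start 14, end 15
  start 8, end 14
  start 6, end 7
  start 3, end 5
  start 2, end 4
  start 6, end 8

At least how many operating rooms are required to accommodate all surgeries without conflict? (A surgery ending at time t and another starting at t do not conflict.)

The answer is the maximum number of intervals overlapping at any instant.
starts: [2, 2, 3, 3, 6, 6, 8, 12, 14]
ends:   [4, 4, 5, 5, 7, 8, 13, 14, 15]
s2→1 s2→2 s3→3 s3→4  — peak 4.

4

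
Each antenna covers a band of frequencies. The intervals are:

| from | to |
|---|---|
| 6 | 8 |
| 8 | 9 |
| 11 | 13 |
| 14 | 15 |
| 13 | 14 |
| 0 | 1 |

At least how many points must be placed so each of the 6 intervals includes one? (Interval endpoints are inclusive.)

4

Process intervals by earliest right end; each time one isn't hit yet, stab at its right endpoint.
Sorted: [0,1] [6,8] [8,9] [11,13] [13,14] [14,15]
{[0,1]} hit by 1; {[6,8],[8,9]} hit by 8; {[11,13],[13,14]} hit by 13; {[14,15]} hit by 15.
Points: 1, 8, 13, 15 (4 total).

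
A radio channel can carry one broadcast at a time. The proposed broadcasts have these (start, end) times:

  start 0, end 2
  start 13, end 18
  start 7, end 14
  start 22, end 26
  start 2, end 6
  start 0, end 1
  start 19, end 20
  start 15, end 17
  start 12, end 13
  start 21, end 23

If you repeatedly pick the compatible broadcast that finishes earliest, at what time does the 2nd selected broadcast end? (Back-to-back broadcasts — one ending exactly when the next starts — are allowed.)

Sorted by end: (0,1)  (0,2)  (2,6)  (12,13)  (7,14)  (15,17)  (13,18)  (19,20)  (21,23)  (22,26)
take (0,1); skip (0,2); take (2,6); take (12,13); take (15,17); skip (13,18); take (19,20); take (21,23); skip (22,26).
Selected: (0,1) (2,6) (12,13) (15,17) (19,20) (21,23)

6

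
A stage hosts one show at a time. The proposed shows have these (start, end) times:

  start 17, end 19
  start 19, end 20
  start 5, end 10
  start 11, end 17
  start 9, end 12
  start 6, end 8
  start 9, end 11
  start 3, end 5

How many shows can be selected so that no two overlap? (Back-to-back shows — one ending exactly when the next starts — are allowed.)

Sorted by end: (3,5)  (6,8)  (5,10)  (9,11)  (9,12)  (11,17)  (17,19)  (19,20)
take (3,5); take (6,8); take (9,11); take (11,17); take (17,19); take (19,20).
Selected 6 shows.

6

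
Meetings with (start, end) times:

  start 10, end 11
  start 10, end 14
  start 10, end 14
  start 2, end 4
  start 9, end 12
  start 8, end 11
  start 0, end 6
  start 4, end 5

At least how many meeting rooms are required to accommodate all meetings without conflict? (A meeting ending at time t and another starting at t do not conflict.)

5

The answer is the maximum number of intervals overlapping at any instant.
starts: [0, 2, 4, 8, 9, 10, 10, 10]
ends:   [4, 5, 6, 11, 11, 12, 14, 14]
s0→1 s2→2 e4→1 s4→2 e5→1 e6→0 s8→1 s9→2 s10→3 s10→4 s10→5  — peak 5.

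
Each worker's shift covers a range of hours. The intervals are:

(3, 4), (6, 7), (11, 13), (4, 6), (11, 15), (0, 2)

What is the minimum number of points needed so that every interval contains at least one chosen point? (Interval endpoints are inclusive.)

By right end: [0,2]  [3,4]  [4,6]  [6,7]  [11,13]  [11,15]
[0,2] uncovered → point at 2; [3,4] uncovered → point at 4; [6,7] uncovered → point at 7; [11,13] uncovered → point at 13.
Points: 2, 4, 7, 13 (4 total).

4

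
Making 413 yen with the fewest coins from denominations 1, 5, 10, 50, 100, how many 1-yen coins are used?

3

Greedy: take as many of the largest coin as possible, then repeat with the remainder.
413 = 4×100 + 1×10 + 3×1
Count of 1: 3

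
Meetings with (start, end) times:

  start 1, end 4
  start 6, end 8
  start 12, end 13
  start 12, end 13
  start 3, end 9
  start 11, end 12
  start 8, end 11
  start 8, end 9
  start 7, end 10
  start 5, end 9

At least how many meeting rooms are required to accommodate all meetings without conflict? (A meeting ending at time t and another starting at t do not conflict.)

5

Events (time:±→running): 1:+→1 3:+→2 4:-→1 5:+→2 6:+→3 7:+→4 8:-→3 8:+→4 8:+→5 … peak 5.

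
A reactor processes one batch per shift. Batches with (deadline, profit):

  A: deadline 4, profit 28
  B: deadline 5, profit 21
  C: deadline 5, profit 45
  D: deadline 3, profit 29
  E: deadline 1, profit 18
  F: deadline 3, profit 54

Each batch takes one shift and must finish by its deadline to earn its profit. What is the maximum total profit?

177

By profit: F(d3,54), C(d5,45), D(d3,29), A(d4,28), B(d5,21), E(d1,18)
F→slot 3; C→slot 5; D→slot 2; A→slot 4; B→slot 1; E skipped.
Profit = 21 + 29 + 54 + 28 + 45 = 177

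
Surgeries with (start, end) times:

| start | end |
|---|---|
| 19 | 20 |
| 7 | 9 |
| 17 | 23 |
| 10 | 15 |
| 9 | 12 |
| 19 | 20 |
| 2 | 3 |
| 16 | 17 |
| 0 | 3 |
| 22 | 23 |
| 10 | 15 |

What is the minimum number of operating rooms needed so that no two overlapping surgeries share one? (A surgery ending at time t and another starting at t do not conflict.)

The answer is the maximum number of intervals overlapping at any instant.
Events (time:±→running): 0:+→1 2:+→2 3:-→1 3:-→0 7:+→1 9:-→0 9:+→1 10:+→2 10:+→3 … peak 3.

3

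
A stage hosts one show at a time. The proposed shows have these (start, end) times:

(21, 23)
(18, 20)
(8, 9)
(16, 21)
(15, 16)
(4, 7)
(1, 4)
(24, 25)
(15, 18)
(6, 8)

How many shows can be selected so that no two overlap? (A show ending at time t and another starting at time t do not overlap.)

Sort by end time and greedily take each interval whose start is ≥ the last chosen end.
By end time: (1,4), (4,7), (6,8), (8,9), (15,16), (15,18), (18,20), (16,21), (21,23), (24,25).
Pick (1,4); next start ≥ 4 → (4,7); next start ≥ 7 → (8,9); next start ≥ 9 → (15,16); next start ≥ 16 → (18,20); next start ≥ 20 → (21,23); next start ≥ 23 → (24,25).
Selected 7 shows.

7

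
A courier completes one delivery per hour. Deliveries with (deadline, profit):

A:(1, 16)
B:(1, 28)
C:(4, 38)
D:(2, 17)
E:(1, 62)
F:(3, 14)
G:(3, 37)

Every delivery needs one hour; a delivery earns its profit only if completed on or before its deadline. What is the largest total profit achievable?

154

By profit: E(d1,62), C(d4,38), G(d3,37), B(d1,28), D(d2,17), A(d1,16), F(d3,14)
E→slot 1; C→slot 4; G→slot 3; B skipped; D→slot 2; A skipped; F skipped.
Profit = 62 + 17 + 37 + 38 = 154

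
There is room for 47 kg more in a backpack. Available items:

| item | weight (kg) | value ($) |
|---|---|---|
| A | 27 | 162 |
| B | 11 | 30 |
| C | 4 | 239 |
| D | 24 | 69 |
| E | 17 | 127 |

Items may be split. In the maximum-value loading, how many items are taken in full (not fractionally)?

Greedy by value/weight ratio, highest first.
Ratios (sorted): C 59.75, E 7.47, A 6.00, D 2.88, B 2.73
take C (4 @ 239); take E (17 @ 127); take 26/27 of A → 156.00. Capacity used 47/47.
2 item(s) taken whole; one partial (take 26/27 of A).

2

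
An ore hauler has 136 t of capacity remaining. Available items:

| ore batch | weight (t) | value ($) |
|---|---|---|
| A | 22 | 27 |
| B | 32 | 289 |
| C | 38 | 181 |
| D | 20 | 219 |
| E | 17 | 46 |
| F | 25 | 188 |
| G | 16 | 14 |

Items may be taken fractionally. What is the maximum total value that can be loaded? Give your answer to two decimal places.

Ratios (sorted): D 10.95, B 9.03, F 7.52, C 4.76, E 2.71, A 1.23, G 0.88
take D (20 @ 219); take B (32 @ 289); take F (25 @ 188); take C (38 @ 181); take E (17 @ 46); take 4/22 of A → 4.91. Capacity used 136/136.
Total value = 927.91

927.91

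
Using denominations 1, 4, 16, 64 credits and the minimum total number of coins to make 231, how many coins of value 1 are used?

231 = 3×64 + 2×16 + 1×4 + 3×1
Count of 1: 3

3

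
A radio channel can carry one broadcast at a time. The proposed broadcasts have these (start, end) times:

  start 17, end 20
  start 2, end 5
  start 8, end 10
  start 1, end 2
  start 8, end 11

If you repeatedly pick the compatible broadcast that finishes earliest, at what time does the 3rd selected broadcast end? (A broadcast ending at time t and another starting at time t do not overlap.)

Sort by end time and greedily take each interval whose start is ≥ the last chosen end.
By end time: (1,2), (2,5), (8,10), (8,11), (17,20).
Pick (1,2); next start ≥ 2 → (2,5); next start ≥ 5 → (8,10); next start ≥ 10 → (17,20).
Selected: (1,2) (2,5) (8,10) (17,20)

10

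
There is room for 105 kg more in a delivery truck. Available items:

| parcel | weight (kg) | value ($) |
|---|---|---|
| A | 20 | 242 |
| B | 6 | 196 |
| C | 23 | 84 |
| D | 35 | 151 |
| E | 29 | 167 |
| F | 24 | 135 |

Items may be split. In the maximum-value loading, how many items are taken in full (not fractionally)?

4

Sort by value per unit weight and fill in that order.
Order: B (196/6=32.67) > A (242/20=12.10) > E (167/29=5.76) > F (135/24=5.62) > D (151/35=4.31) > C (84/23=3.65)
Fill: take B (6 @ 196) → take A (20 @ 242) → take E (29 @ 167) → take F (24 @ 135) → take 26/35 of D → 112.17; 105/105 used.
4 item(s) taken whole; one partial (take 26/35 of D).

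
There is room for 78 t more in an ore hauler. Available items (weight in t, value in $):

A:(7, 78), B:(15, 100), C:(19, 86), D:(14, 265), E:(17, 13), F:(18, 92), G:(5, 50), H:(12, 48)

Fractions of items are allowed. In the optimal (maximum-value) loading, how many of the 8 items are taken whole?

6

Greedy by value/weight ratio, highest first.
Ratios (sorted): D 18.93, A 11.14, G 10.00, B 6.67, F 5.11, C 4.53, H 4.00, E 0.76
take D (14 @ 265); take A (7 @ 78); take G (5 @ 50); take B (15 @ 100); take F (18 @ 92); take C (19 @ 86). Capacity used 78/78.
6 item(s) taken whole.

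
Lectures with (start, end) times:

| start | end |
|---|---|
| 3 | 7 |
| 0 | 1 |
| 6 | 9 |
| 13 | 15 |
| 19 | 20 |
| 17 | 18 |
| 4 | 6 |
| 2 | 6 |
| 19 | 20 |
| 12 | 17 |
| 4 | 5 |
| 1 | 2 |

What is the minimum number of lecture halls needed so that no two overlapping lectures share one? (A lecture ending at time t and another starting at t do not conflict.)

Events (time:±→running): 0:+→1 1:-→0 1:+→1 2:-→0 2:+→1 3:+→2 4:+→3 4:+→4 … peak 4.

4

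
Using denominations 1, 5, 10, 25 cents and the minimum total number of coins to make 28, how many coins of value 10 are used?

Use the largest denomination that fits, subtract, and repeat.
28 = 1×25 + 3×1
Count of 10: 0

0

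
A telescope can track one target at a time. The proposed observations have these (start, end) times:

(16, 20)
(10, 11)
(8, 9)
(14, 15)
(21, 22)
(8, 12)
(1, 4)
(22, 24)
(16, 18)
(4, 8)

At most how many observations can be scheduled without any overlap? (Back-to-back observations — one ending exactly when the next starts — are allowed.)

Sort by end time and greedily take each interval whose start is ≥ the last chosen end.
Sorted by end: (1,4)  (4,8)  (8,9)  (10,11)  (8,12)  (14,15)  (16,18)  (16,20)  (21,22)  (22,24)
take (1,4); take (4,8); take (8,9); take (10,11); take (14,15); take (16,18); take (21,22); take (22,24).
Selected 8 observations.

8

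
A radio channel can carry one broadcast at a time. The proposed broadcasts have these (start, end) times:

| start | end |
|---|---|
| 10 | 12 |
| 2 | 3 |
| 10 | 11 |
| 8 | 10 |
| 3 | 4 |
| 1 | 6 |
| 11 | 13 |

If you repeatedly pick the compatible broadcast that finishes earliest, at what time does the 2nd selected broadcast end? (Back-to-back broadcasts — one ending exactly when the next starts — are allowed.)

Sort by end time and greedily take each interval whose start is ≥ the last chosen end.
By end time: (2,3), (3,4), (1,6), (8,10), (10,11), (10,12), (11,13).
Pick (2,3); next start ≥ 3 → (3,4); next start ≥ 4 → (8,10); next start ≥ 10 → (10,11); next start ≥ 11 → (11,13).
Selected: (2,3) (3,4) (8,10) (10,11) (11,13)

4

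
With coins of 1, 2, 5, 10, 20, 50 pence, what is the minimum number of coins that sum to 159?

Greedy: take as many of the largest coin as possible, then repeat with the remainder.
159 = 3×50 + 1×5 + 2×2
Total coins = 3 + 1 + 2 = 6

6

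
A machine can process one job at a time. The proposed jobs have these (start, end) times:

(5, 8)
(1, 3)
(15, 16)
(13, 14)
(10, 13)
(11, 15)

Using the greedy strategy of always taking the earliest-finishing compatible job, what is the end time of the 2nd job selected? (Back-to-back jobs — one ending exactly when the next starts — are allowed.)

8

Order by finish time; keep every interval that doesn't clash with the previous kept one.
By end time: (1,3), (5,8), (10,13), (13,14), (11,15), (15,16).
Pick (1,3); next start ≥ 3 → (5,8); next start ≥ 8 → (10,13); next start ≥ 13 → (13,14); next start ≥ 14 → (15,16).
Selected: (1,3) (5,8) (10,13) (13,14) (15,16)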